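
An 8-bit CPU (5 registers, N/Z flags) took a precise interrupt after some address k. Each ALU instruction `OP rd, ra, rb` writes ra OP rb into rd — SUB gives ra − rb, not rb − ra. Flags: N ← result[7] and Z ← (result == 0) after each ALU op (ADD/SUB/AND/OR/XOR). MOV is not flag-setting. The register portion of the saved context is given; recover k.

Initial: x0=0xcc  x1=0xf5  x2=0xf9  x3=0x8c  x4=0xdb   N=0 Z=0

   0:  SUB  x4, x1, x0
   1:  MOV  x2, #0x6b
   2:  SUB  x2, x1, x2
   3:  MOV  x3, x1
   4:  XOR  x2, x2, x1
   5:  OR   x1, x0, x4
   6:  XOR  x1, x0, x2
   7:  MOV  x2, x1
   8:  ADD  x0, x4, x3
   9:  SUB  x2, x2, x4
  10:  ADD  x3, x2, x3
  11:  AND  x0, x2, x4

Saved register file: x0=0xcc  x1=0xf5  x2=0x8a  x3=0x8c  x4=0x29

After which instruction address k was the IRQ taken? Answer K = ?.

after  0: x0=0xcc x1=0xf5 x2=0xf9 x3=0x8c x4=0x29  N=0 Z=0
after  1: x0=0xcc x1=0xf5 x2=0x6b x3=0x8c x4=0x29  N=0 Z=0
after  2: x0=0xcc x1=0xf5 x2=0x8a x3=0x8c x4=0x29  N=1 Z=0
-- IRQ taken; context saved, return-PC = 3 --

K = 2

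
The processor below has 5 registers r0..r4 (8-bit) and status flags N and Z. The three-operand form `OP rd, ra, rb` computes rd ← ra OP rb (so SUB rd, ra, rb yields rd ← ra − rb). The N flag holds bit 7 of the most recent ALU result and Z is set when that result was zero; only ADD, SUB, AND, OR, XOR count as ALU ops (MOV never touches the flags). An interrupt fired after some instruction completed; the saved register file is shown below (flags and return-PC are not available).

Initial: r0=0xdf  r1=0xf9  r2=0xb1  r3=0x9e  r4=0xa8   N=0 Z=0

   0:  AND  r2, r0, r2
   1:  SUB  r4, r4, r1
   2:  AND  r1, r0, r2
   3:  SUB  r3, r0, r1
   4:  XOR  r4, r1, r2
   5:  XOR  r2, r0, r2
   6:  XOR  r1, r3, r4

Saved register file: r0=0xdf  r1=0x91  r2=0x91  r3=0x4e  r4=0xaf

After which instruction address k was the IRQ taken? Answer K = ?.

after  0: r0=0xdf r1=0xf9 r2=0x91 r3=0x9e r4=0xa8  N=1 Z=0
after  1: r0=0xdf r1=0xf9 r2=0x91 r3=0x9e r4=0xaf  N=1 Z=0
after  2: r0=0xdf r1=0x91 r2=0x91 r3=0x9e r4=0xaf  N=1 Z=0
after  3: r0=0xdf r1=0x91 r2=0x91 r3=0x4e r4=0xaf  N=0 Z=0
-- IRQ taken; context saved, return-PC = 4 --

K = 3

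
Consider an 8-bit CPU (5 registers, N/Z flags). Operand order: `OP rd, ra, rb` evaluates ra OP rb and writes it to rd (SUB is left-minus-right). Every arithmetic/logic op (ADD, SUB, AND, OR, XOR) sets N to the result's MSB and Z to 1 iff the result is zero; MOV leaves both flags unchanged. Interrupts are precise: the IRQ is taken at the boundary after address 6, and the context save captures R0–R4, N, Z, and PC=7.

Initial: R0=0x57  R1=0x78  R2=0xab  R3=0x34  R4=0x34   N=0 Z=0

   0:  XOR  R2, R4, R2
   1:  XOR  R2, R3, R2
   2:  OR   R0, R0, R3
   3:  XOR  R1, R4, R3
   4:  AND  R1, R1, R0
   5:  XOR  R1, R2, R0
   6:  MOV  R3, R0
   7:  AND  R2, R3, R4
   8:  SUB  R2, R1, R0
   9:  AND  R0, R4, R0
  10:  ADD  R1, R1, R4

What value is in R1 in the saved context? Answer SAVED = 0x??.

SAVED = 0xdc

after  0: R0=0x57 R1=0x78 R2=0x9f R3=0x34 R4=0x34  N=1 Z=0
after  1: R0=0x57 R1=0x78 R2=0xab R3=0x34 R4=0x34  N=1 Z=0
after  2: R0=0x77 R1=0x78 R2=0xab R3=0x34 R4=0x34  N=0 Z=0
after  3: R0=0x77 R1=0x00 R2=0xab R3=0x34 R4=0x34  N=0 Z=1
after  4: R0=0x77 R1=0x00 R2=0xab R3=0x34 R4=0x34  N=0 Z=1
after  5: R0=0x77 R1=0xdc R2=0xab R3=0x34 R4=0x34  N=1 Z=0
after  6: R0=0x77 R1=0xdc R2=0xab R3=0x77 R4=0x34  N=1 Z=0
-- IRQ taken; context saved, return-PC = 7 --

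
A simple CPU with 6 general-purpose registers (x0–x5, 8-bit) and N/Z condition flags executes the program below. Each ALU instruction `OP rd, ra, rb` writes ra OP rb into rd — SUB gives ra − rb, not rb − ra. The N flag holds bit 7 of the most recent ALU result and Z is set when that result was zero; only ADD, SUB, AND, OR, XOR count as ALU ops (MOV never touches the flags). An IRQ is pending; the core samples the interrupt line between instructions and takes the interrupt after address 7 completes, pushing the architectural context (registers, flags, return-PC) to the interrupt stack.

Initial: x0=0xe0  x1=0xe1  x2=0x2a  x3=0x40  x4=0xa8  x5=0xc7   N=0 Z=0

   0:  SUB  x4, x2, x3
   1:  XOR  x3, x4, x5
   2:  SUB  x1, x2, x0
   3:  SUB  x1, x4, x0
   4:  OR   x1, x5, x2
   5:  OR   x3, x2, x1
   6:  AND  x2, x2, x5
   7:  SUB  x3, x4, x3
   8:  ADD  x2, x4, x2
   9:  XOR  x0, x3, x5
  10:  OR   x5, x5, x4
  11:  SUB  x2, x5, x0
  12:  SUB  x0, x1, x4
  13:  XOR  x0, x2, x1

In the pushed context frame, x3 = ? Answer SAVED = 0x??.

after  0: x0=0xe0 x1=0xe1 x2=0x2a x3=0x40 x4=0xea x5=0xc7  N=1 Z=0
after  1: x0=0xe0 x1=0xe1 x2=0x2a x3=0x2d x4=0xea x5=0xc7  N=0 Z=0
after  2: x0=0xe0 x1=0x4a x2=0x2a x3=0x2d x4=0xea x5=0xc7  N=0 Z=0
after  3: x0=0xe0 x1=0x0a x2=0x2a x3=0x2d x4=0xea x5=0xc7  N=0 Z=0
after  4: x0=0xe0 x1=0xef x2=0x2a x3=0x2d x4=0xea x5=0xc7  N=1 Z=0
after  5: x0=0xe0 x1=0xef x2=0x2a x3=0xef x4=0xea x5=0xc7  N=1 Z=0
after  6: x0=0xe0 x1=0xef x2=0x02 x3=0xef x4=0xea x5=0xc7  N=0 Z=0
after  7: x0=0xe0 x1=0xef x2=0x02 x3=0xfb x4=0xea x5=0xc7  N=1 Z=0
-- IRQ taken; context saved, return-PC = 8 --

SAVED = 0xfb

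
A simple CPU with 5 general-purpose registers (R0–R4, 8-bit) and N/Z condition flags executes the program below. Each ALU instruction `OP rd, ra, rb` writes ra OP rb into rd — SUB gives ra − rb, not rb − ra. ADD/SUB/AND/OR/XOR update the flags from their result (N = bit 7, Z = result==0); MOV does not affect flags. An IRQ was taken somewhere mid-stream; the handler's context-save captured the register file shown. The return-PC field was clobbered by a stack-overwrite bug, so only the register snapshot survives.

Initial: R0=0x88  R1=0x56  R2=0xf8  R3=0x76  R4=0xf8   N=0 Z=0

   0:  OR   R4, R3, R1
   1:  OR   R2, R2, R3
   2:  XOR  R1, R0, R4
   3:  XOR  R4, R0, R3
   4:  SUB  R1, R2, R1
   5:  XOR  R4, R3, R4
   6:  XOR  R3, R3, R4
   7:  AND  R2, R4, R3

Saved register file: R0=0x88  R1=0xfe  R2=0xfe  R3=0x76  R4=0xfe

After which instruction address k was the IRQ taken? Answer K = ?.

after  0: R0=0x88 R1=0x56 R2=0xf8 R3=0x76 R4=0x76  N=0 Z=0
after  1: R0=0x88 R1=0x56 R2=0xfe R3=0x76 R4=0x76  N=1 Z=0
after  2: R0=0x88 R1=0xfe R2=0xfe R3=0x76 R4=0x76  N=1 Z=0
after  3: R0=0x88 R1=0xfe R2=0xfe R3=0x76 R4=0xfe  N=1 Z=0
-- IRQ taken; context saved, return-PC = 4 --

K = 3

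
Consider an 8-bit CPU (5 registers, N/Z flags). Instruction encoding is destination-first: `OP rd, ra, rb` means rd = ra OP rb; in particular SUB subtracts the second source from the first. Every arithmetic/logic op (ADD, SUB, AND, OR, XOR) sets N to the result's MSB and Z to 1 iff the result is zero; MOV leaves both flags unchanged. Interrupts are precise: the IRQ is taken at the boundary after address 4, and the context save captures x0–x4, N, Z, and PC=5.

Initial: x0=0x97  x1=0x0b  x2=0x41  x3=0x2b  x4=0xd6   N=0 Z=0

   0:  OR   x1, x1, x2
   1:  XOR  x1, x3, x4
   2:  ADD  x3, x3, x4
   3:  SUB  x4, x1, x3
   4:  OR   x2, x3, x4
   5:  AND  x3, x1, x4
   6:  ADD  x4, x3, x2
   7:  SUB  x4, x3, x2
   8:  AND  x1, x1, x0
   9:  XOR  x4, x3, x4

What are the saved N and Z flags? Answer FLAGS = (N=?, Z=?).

after  0: x0=0x97 x1=0x4b x2=0x41 x3=0x2b x4=0xd6  N=0 Z=0
after  1: x0=0x97 x1=0xfd x2=0x41 x3=0x2b x4=0xd6  N=1 Z=0
after  2: x0=0x97 x1=0xfd x2=0x41 x3=0x01 x4=0xd6  N=0 Z=0
after  3: x0=0x97 x1=0xfd x2=0x41 x3=0x01 x4=0xfc  N=1 Z=0
after  4: x0=0x97 x1=0xfd x2=0xfd x3=0x01 x4=0xfc  N=1 Z=0
-- IRQ taken; context saved, return-PC = 5 --

FLAGS = (N=1, Z=0)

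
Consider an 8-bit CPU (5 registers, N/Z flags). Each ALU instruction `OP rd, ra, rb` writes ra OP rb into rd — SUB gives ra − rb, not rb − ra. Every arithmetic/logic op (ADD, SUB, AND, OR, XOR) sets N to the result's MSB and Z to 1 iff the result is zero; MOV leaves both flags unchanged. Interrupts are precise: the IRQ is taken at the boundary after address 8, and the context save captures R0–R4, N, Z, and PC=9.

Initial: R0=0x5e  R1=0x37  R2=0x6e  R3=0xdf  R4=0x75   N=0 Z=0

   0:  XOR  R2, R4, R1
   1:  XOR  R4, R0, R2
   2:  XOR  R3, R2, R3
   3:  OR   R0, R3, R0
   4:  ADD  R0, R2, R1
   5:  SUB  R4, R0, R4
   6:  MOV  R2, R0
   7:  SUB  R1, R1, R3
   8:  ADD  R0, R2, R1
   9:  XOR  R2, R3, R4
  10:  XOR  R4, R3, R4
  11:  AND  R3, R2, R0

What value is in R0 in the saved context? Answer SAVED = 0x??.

after  0: R0=0x5e R1=0x37 R2=0x42 R3=0xdf R4=0x75  N=0 Z=0
after  1: R0=0x5e R1=0x37 R2=0x42 R3=0xdf R4=0x1c  N=0 Z=0
after  2: R0=0x5e R1=0x37 R2=0x42 R3=0x9d R4=0x1c  N=1 Z=0
after  3: R0=0xdf R1=0x37 R2=0x42 R3=0x9d R4=0x1c  N=1 Z=0
after  4: R0=0x79 R1=0x37 R2=0x42 R3=0x9d R4=0x1c  N=0 Z=0
after  5: R0=0x79 R1=0x37 R2=0x42 R3=0x9d R4=0x5d  N=0 Z=0
after  6: R0=0x79 R1=0x37 R2=0x79 R3=0x9d R4=0x5d  N=0 Z=0
after  7: R0=0x79 R1=0x9a R2=0x79 R3=0x9d R4=0x5d  N=1 Z=0
after  8: R0=0x13 R1=0x9a R2=0x79 R3=0x9d R4=0x5d  N=0 Z=0
-- IRQ taken; context saved, return-PC = 9 --

SAVED = 0x13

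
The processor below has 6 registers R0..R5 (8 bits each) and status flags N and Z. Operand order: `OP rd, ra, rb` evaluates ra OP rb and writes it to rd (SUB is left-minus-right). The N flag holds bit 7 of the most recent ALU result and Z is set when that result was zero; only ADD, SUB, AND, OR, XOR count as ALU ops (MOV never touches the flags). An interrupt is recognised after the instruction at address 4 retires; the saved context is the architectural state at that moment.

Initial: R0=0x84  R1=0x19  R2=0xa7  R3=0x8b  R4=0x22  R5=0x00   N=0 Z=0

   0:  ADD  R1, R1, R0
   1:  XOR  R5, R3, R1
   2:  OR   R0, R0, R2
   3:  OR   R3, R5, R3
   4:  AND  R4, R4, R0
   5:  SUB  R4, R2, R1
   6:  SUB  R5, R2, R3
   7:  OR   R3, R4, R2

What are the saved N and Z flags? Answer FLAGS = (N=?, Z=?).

FLAGS = (N=0, Z=0)

after  0: R0=0x84 R1=0x9d R2=0xa7 R3=0x8b R4=0x22 R5=0x00  N=1 Z=0
after  1: R0=0x84 R1=0x9d R2=0xa7 R3=0x8b R4=0x22 R5=0x16  N=0 Z=0
after  2: R0=0xa7 R1=0x9d R2=0xa7 R3=0x8b R4=0x22 R5=0x16  N=1 Z=0
after  3: R0=0xa7 R1=0x9d R2=0xa7 R3=0x9f R4=0x22 R5=0x16  N=1 Z=0
after  4: R0=0xa7 R1=0x9d R2=0xa7 R3=0x9f R4=0x22 R5=0x16  N=0 Z=0
-- IRQ taken; context saved, return-PC = 5 --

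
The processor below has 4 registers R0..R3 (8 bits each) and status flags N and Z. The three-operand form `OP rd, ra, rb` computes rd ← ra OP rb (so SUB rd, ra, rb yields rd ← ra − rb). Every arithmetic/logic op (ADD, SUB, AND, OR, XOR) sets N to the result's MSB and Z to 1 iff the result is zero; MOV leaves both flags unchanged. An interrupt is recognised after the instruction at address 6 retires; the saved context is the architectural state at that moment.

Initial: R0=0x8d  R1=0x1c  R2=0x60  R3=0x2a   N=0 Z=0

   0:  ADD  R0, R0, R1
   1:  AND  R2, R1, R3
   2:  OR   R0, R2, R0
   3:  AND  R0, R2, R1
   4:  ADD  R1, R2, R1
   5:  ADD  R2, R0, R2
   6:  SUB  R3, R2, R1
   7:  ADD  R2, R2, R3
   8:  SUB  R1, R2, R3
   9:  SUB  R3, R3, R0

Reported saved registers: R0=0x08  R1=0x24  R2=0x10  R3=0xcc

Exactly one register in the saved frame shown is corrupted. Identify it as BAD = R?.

BAD = R3

after  0: R0=0xa9 R1=0x1c R2=0x60 R3=0x2a  N=1 Z=0
after  1: R0=0xa9 R1=0x1c R2=0x08 R3=0x2a  N=0 Z=0
after  2: R0=0xa9 R1=0x1c R2=0x08 R3=0x2a  N=1 Z=0
after  3: R0=0x08 R1=0x1c R2=0x08 R3=0x2a  N=0 Z=0
after  4: R0=0x08 R1=0x24 R2=0x08 R3=0x2a  N=0 Z=0
after  5: R0=0x08 R1=0x24 R2=0x10 R3=0x2a  N=0 Z=0
after  6: R0=0x08 R1=0x24 R2=0x10 R3=0xec  N=1 Z=0
-- IRQ taken; context saved, return-PC = 7 --
mismatch: R3: reported 0xcc vs actual 0xec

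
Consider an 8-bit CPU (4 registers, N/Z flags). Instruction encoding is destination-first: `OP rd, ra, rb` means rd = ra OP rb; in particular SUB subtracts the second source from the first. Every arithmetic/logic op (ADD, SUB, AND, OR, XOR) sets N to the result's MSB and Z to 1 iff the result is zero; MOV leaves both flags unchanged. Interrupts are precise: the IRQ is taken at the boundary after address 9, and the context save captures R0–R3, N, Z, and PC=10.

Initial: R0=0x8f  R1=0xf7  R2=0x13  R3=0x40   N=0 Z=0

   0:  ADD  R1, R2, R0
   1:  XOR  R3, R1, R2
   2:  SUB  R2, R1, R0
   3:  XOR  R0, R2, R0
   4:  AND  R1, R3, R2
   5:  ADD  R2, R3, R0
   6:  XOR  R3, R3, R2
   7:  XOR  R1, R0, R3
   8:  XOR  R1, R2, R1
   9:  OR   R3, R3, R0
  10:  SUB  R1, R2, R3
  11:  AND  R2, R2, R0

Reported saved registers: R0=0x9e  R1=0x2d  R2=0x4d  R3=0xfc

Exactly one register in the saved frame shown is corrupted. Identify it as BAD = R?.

after  0: R0=0x8f R1=0xa2 R2=0x13 R3=0x40  N=1 Z=0
after  1: R0=0x8f R1=0xa2 R2=0x13 R3=0xb1  N=1 Z=0
after  2: R0=0x8f R1=0xa2 R2=0x13 R3=0xb1  N=0 Z=0
after  3: R0=0x9c R1=0xa2 R2=0x13 R3=0xb1  N=1 Z=0
after  4: R0=0x9c R1=0x11 R2=0x13 R3=0xb1  N=0 Z=0
after  5: R0=0x9c R1=0x11 R2=0x4d R3=0xb1  N=0 Z=0
after  6: R0=0x9c R1=0x11 R2=0x4d R3=0xfc  N=1 Z=0
after  7: R0=0x9c R1=0x60 R2=0x4d R3=0xfc  N=0 Z=0
after  8: R0=0x9c R1=0x2d R2=0x4d R3=0xfc  N=0 Z=0
after  9: R0=0x9c R1=0x2d R2=0x4d R3=0xfc  N=1 Z=0
-- IRQ taken; context saved, return-PC = 10 --
mismatch: R0: reported 0x9e vs actual 0x9c

BAD = R0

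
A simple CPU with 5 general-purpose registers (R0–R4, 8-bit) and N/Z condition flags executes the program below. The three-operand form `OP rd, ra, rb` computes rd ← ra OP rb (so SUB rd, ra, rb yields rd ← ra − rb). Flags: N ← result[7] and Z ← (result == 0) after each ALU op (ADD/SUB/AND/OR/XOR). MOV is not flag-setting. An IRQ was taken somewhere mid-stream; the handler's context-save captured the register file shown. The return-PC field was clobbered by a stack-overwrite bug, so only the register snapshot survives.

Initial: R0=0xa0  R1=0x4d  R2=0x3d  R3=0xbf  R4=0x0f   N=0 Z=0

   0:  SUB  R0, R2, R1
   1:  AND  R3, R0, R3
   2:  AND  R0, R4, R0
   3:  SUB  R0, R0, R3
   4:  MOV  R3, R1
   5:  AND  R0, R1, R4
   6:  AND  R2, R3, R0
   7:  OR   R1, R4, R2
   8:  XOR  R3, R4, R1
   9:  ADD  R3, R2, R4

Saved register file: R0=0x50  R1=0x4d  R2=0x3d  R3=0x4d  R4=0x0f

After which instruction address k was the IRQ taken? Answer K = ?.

after  0: R0=0xf0 R1=0x4d R2=0x3d R3=0xbf R4=0x0f  N=1 Z=0
after  1: R0=0xf0 R1=0x4d R2=0x3d R3=0xb0 R4=0x0f  N=1 Z=0
after  2: R0=0x00 R1=0x4d R2=0x3d R3=0xb0 R4=0x0f  N=0 Z=1
after  3: R0=0x50 R1=0x4d R2=0x3d R3=0xb0 R4=0x0f  N=0 Z=0
after  4: R0=0x50 R1=0x4d R2=0x3d R3=0x4d R4=0x0f  N=0 Z=0
-- IRQ taken; context saved, return-PC = 5 --

K = 4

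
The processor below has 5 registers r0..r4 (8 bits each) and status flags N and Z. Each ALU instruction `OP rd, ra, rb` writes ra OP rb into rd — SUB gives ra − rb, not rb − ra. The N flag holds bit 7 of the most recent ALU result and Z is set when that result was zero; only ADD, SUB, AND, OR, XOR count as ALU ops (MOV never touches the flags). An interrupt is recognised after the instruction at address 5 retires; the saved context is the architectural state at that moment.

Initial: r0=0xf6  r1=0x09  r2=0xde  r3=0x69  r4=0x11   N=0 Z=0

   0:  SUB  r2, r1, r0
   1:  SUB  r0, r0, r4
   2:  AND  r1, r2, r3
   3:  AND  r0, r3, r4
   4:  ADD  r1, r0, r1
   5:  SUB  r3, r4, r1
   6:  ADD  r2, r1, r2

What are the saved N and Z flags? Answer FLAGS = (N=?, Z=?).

after  0: r0=0xf6 r1=0x09 r2=0x13 r3=0x69 r4=0x11  N=0 Z=0
after  1: r0=0xe5 r1=0x09 r2=0x13 r3=0x69 r4=0x11  N=1 Z=0
after  2: r0=0xe5 r1=0x01 r2=0x13 r3=0x69 r4=0x11  N=0 Z=0
after  3: r0=0x01 r1=0x01 r2=0x13 r3=0x69 r4=0x11  N=0 Z=0
after  4: r0=0x01 r1=0x02 r2=0x13 r3=0x69 r4=0x11  N=0 Z=0
after  5: r0=0x01 r1=0x02 r2=0x13 r3=0x0f r4=0x11  N=0 Z=0
-- IRQ taken; context saved, return-PC = 6 --

FLAGS = (N=0, Z=0)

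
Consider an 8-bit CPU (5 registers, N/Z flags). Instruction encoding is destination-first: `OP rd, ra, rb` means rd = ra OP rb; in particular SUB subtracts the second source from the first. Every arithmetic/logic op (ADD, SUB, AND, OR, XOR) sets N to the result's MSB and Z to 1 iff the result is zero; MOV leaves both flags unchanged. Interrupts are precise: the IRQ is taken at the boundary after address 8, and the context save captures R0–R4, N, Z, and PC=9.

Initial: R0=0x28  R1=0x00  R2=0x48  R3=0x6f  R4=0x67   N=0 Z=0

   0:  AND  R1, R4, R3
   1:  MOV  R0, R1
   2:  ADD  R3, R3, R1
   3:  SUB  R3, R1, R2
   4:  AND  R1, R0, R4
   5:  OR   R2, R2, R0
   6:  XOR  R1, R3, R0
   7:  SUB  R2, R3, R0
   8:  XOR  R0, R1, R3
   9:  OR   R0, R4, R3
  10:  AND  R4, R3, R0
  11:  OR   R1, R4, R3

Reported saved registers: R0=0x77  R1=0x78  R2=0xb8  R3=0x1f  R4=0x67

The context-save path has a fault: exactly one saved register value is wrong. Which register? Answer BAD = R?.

BAD = R0

after  0: R0=0x28 R1=0x67 R2=0x48 R3=0x6f R4=0x67  N=0 Z=0
after  1: R0=0x67 R1=0x67 R2=0x48 R3=0x6f R4=0x67  N=0 Z=0
after  2: R0=0x67 R1=0x67 R2=0x48 R3=0xd6 R4=0x67  N=1 Z=0
after  3: R0=0x67 R1=0x67 R2=0x48 R3=0x1f R4=0x67  N=0 Z=0
after  4: R0=0x67 R1=0x67 R2=0x48 R3=0x1f R4=0x67  N=0 Z=0
after  5: R0=0x67 R1=0x67 R2=0x6f R3=0x1f R4=0x67  N=0 Z=0
after  6: R0=0x67 R1=0x78 R2=0x6f R3=0x1f R4=0x67  N=0 Z=0
after  7: R0=0x67 R1=0x78 R2=0xb8 R3=0x1f R4=0x67  N=1 Z=0
after  8: R0=0x67 R1=0x78 R2=0xb8 R3=0x1f R4=0x67  N=0 Z=0
-- IRQ taken; context saved, return-PC = 9 --
mismatch: R0: reported 0x77 vs actual 0x67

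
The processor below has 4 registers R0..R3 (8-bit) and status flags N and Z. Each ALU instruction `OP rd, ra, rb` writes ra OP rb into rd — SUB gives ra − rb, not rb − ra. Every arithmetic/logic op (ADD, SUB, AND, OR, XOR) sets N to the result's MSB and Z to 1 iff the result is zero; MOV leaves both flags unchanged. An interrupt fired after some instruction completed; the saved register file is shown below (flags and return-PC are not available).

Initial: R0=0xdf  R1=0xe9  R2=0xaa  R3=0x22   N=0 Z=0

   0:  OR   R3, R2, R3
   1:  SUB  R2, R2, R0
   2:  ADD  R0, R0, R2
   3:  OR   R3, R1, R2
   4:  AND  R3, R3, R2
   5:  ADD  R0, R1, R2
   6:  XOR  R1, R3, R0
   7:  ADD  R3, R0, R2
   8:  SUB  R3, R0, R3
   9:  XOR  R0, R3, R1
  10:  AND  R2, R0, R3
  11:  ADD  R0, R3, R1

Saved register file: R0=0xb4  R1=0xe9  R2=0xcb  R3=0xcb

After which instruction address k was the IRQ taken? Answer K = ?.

K = 5

after  0: R0=0xdf R1=0xe9 R2=0xaa R3=0xaa  N=1 Z=0
after  1: R0=0xdf R1=0xe9 R2=0xcb R3=0xaa  N=1 Z=0
after  2: R0=0xaa R1=0xe9 R2=0xcb R3=0xaa  N=1 Z=0
after  3: R0=0xaa R1=0xe9 R2=0xcb R3=0xeb  N=1 Z=0
after  4: R0=0xaa R1=0xe9 R2=0xcb R3=0xcb  N=1 Z=0
after  5: R0=0xb4 R1=0xe9 R2=0xcb R3=0xcb  N=1 Z=0
-- IRQ taken; context saved, return-PC = 6 --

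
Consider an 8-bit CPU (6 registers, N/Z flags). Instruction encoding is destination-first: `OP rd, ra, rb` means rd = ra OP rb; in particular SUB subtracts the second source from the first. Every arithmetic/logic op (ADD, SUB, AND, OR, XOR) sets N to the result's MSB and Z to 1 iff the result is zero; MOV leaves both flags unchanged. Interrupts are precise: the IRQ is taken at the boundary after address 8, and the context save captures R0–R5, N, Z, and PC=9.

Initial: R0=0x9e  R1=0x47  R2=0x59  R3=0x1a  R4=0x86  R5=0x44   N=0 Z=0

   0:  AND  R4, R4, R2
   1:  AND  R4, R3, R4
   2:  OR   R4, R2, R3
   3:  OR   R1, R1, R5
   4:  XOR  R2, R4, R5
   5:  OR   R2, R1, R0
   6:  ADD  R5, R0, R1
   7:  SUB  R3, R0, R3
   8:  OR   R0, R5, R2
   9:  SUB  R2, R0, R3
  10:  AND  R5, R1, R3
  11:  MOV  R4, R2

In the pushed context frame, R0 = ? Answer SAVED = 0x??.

after  0: R0=0x9e R1=0x47 R2=0x59 R3=0x1a R4=0x00 R5=0x44  N=0 Z=1
after  1: R0=0x9e R1=0x47 R2=0x59 R3=0x1a R4=0x00 R5=0x44  N=0 Z=1
after  2: R0=0x9e R1=0x47 R2=0x59 R3=0x1a R4=0x5b R5=0x44  N=0 Z=0
after  3: R0=0x9e R1=0x47 R2=0x59 R3=0x1a R4=0x5b R5=0x44  N=0 Z=0
after  4: R0=0x9e R1=0x47 R2=0x1f R3=0x1a R4=0x5b R5=0x44  N=0 Z=0
after  5: R0=0x9e R1=0x47 R2=0xdf R3=0x1a R4=0x5b R5=0x44  N=1 Z=0
after  6: R0=0x9e R1=0x47 R2=0xdf R3=0x1a R4=0x5b R5=0xe5  N=1 Z=0
after  7: R0=0x9e R1=0x47 R2=0xdf R3=0x84 R4=0x5b R5=0xe5  N=1 Z=0
after  8: R0=0xff R1=0x47 R2=0xdf R3=0x84 R4=0x5b R5=0xe5  N=1 Z=0
-- IRQ taken; context saved, return-PC = 9 --

SAVED = 0xff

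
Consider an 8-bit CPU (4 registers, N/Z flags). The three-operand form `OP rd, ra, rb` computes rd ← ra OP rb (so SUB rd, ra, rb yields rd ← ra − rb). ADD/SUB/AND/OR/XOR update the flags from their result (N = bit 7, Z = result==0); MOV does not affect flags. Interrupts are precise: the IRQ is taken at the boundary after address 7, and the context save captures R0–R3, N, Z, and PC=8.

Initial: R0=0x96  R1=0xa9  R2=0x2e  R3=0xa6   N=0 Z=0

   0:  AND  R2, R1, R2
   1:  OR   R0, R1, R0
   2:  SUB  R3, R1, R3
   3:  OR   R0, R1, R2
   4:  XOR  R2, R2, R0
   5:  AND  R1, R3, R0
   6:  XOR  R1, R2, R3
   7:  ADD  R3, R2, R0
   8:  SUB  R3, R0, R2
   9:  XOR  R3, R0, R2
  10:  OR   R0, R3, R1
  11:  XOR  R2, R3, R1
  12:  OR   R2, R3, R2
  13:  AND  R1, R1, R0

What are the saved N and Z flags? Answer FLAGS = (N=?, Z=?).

FLAGS = (N=0, Z=0)

after  0: R0=0x96 R1=0xa9 R2=0x28 R3=0xa6  N=0 Z=0
after  1: R0=0xbf R1=0xa9 R2=0x28 R3=0xa6  N=1 Z=0
after  2: R0=0xbf R1=0xa9 R2=0x28 R3=0x03  N=0 Z=0
after  3: R0=0xa9 R1=0xa9 R2=0x28 R3=0x03  N=1 Z=0
after  4: R0=0xa9 R1=0xa9 R2=0x81 R3=0x03  N=1 Z=0
after  5: R0=0xa9 R1=0x01 R2=0x81 R3=0x03  N=0 Z=0
after  6: R0=0xa9 R1=0x82 R2=0x81 R3=0x03  N=1 Z=0
after  7: R0=0xa9 R1=0x82 R2=0x81 R3=0x2a  N=0 Z=0
-- IRQ taken; context saved, return-PC = 8 --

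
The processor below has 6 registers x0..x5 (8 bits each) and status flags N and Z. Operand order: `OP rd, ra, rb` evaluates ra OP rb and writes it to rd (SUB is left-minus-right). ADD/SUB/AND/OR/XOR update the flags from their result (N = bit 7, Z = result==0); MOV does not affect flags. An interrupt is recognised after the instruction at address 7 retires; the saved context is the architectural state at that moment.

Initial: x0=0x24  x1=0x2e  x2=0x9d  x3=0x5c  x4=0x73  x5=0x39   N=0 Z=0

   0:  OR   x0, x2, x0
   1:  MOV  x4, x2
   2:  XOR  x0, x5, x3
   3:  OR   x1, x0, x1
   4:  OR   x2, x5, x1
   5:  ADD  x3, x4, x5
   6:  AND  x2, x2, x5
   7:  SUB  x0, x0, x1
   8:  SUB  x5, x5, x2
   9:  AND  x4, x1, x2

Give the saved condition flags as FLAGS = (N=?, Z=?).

after  0: x0=0xbd x1=0x2e x2=0x9d x3=0x5c x4=0x73 x5=0x39  N=1 Z=0
after  1: x0=0xbd x1=0x2e x2=0x9d x3=0x5c x4=0x9d x5=0x39  N=1 Z=0
after  2: x0=0x65 x1=0x2e x2=0x9d x3=0x5c x4=0x9d x5=0x39  N=0 Z=0
after  3: x0=0x65 x1=0x6f x2=0x9d x3=0x5c x4=0x9d x5=0x39  N=0 Z=0
after  4: x0=0x65 x1=0x6f x2=0x7f x3=0x5c x4=0x9d x5=0x39  N=0 Z=0
after  5: x0=0x65 x1=0x6f x2=0x7f x3=0xd6 x4=0x9d x5=0x39  N=1 Z=0
after  6: x0=0x65 x1=0x6f x2=0x39 x3=0xd6 x4=0x9d x5=0x39  N=0 Z=0
after  7: x0=0xf6 x1=0x6f x2=0x39 x3=0xd6 x4=0x9d x5=0x39  N=1 Z=0
-- IRQ taken; context saved, return-PC = 8 --

FLAGS = (N=1, Z=0)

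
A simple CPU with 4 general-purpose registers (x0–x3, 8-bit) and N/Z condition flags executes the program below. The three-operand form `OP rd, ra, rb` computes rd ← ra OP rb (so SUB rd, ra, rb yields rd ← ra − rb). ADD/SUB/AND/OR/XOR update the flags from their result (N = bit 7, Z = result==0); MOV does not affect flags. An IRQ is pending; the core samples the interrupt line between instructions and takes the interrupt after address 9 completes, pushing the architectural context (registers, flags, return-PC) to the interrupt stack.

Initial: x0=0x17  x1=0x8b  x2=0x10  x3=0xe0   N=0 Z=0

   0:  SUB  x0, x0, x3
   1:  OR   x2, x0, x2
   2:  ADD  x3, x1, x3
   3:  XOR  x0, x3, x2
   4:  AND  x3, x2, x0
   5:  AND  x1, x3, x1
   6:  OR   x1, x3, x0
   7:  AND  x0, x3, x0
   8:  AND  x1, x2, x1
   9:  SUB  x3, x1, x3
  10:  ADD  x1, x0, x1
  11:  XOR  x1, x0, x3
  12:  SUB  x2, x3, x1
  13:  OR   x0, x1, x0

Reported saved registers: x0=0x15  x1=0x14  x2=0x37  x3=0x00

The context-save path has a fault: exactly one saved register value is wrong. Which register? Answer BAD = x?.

after  0: x0=0x37 x1=0x8b x2=0x10 x3=0xe0  N=0 Z=0
after  1: x0=0x37 x1=0x8b x2=0x37 x3=0xe0  N=0 Z=0
after  2: x0=0x37 x1=0x8b x2=0x37 x3=0x6b  N=0 Z=0
after  3: x0=0x5c x1=0x8b x2=0x37 x3=0x6b  N=0 Z=0
after  4: x0=0x5c x1=0x8b x2=0x37 x3=0x14  N=0 Z=0
after  5: x0=0x5c x1=0x00 x2=0x37 x3=0x14  N=0 Z=1
after  6: x0=0x5c x1=0x5c x2=0x37 x3=0x14  N=0 Z=0
after  7: x0=0x14 x1=0x5c x2=0x37 x3=0x14  N=0 Z=0
after  8: x0=0x14 x1=0x14 x2=0x37 x3=0x14  N=0 Z=0
after  9: x0=0x14 x1=0x14 x2=0x37 x3=0x00  N=0 Z=1
-- IRQ taken; context saved, return-PC = 10 --
mismatch: x0: reported 0x15 vs actual 0x14

BAD = x0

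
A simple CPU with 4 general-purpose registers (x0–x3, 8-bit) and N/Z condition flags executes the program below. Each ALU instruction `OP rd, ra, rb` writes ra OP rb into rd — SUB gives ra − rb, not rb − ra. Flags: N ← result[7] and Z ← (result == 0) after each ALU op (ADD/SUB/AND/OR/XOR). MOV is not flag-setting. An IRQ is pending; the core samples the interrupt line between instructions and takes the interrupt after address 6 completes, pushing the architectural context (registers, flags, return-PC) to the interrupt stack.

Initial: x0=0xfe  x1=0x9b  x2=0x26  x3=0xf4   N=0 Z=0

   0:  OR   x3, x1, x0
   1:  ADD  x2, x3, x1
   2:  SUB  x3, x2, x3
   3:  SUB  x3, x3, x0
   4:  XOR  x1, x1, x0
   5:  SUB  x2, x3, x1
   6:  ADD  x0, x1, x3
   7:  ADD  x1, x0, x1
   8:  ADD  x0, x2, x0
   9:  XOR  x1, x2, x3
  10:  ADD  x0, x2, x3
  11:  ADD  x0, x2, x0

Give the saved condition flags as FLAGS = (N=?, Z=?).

after  0: x0=0xfe x1=0x9b x2=0x26 x3=0xff  N=1 Z=0
after  1: x0=0xfe x1=0x9b x2=0x9a x3=0xff  N=1 Z=0
after  2: x0=0xfe x1=0x9b x2=0x9a x3=0x9b  N=1 Z=0
after  3: x0=0xfe x1=0x9b x2=0x9a x3=0x9d  N=1 Z=0
after  4: x0=0xfe x1=0x65 x2=0x9a x3=0x9d  N=0 Z=0
after  5: x0=0xfe x1=0x65 x2=0x38 x3=0x9d  N=0 Z=0
after  6: x0=0x02 x1=0x65 x2=0x38 x3=0x9d  N=0 Z=0
-- IRQ taken; context saved, return-PC = 7 --

FLAGS = (N=0, Z=0)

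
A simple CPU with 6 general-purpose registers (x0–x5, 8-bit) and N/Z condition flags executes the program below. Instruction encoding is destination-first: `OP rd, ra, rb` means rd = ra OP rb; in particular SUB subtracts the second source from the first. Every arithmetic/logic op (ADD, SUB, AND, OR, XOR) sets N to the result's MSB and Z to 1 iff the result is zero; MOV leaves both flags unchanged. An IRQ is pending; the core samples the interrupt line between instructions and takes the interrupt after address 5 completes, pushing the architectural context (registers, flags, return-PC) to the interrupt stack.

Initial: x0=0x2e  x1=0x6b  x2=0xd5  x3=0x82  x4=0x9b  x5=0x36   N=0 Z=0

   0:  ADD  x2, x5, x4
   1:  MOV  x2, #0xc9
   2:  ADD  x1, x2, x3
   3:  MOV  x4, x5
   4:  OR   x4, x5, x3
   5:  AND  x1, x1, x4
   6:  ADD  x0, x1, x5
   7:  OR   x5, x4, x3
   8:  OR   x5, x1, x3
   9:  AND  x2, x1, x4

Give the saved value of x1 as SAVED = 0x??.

SAVED = 0x02

after  0: x0=0x2e x1=0x6b x2=0xd1 x3=0x82 x4=0x9b x5=0x36  N=1 Z=0
after  1: x0=0x2e x1=0x6b x2=0xc9 x3=0x82 x4=0x9b x5=0x36  N=1 Z=0
after  2: x0=0x2e x1=0x4b x2=0xc9 x3=0x82 x4=0x9b x5=0x36  N=0 Z=0
after  3: x0=0x2e x1=0x4b x2=0xc9 x3=0x82 x4=0x36 x5=0x36  N=0 Z=0
after  4: x0=0x2e x1=0x4b x2=0xc9 x3=0x82 x4=0xb6 x5=0x36  N=1 Z=0
after  5: x0=0x2e x1=0x02 x2=0xc9 x3=0x82 x4=0xb6 x5=0x36  N=0 Z=0
-- IRQ taken; context saved, return-PC = 6 --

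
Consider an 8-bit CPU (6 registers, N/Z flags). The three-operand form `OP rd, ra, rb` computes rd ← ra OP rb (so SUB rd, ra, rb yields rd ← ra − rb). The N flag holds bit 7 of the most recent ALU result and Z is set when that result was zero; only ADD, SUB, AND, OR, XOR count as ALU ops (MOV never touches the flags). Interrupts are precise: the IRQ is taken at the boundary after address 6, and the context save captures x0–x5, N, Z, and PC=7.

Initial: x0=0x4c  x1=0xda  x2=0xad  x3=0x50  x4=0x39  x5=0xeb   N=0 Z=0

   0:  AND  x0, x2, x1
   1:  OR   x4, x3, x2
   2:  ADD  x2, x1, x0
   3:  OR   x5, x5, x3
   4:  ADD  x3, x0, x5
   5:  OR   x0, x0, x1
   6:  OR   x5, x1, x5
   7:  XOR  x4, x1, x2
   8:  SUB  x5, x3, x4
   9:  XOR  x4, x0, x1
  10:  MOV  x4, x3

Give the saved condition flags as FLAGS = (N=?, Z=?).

FLAGS = (N=1, Z=0)

after  0: x0=0x88 x1=0xda x2=0xad x3=0x50 x4=0x39 x5=0xeb  N=1 Z=0
after  1: x0=0x88 x1=0xda x2=0xad x3=0x50 x4=0xfd x5=0xeb  N=1 Z=0
after  2: x0=0x88 x1=0xda x2=0x62 x3=0x50 x4=0xfd x5=0xeb  N=0 Z=0
after  3: x0=0x88 x1=0xda x2=0x62 x3=0x50 x4=0xfd x5=0xfb  N=1 Z=0
after  4: x0=0x88 x1=0xda x2=0x62 x3=0x83 x4=0xfd x5=0xfb  N=1 Z=0
after  5: x0=0xda x1=0xda x2=0x62 x3=0x83 x4=0xfd x5=0xfb  N=1 Z=0
after  6: x0=0xda x1=0xda x2=0x62 x3=0x83 x4=0xfd x5=0xfb  N=1 Z=0
-- IRQ taken; context saved, return-PC = 7 --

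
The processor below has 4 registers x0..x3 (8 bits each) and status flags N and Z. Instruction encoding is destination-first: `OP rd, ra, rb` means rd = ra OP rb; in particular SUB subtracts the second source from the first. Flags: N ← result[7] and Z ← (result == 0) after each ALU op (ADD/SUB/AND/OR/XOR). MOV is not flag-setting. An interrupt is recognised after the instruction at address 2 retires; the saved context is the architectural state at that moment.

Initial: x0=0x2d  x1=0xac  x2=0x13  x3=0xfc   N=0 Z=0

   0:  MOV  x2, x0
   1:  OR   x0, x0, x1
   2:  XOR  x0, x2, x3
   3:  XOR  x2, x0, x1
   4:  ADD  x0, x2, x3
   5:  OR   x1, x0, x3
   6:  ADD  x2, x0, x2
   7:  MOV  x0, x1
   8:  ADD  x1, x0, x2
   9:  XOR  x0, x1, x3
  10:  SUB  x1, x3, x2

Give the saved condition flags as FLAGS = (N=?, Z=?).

FLAGS = (N=1, Z=0)

after  0: x0=0x2d x1=0xac x2=0x2d x3=0xfc  N=0 Z=0
after  1: x0=0xad x1=0xac x2=0x2d x3=0xfc  N=1 Z=0
after  2: x0=0xd1 x1=0xac x2=0x2d x3=0xfc  N=1 Z=0
-- IRQ taken; context saved, return-PC = 3 --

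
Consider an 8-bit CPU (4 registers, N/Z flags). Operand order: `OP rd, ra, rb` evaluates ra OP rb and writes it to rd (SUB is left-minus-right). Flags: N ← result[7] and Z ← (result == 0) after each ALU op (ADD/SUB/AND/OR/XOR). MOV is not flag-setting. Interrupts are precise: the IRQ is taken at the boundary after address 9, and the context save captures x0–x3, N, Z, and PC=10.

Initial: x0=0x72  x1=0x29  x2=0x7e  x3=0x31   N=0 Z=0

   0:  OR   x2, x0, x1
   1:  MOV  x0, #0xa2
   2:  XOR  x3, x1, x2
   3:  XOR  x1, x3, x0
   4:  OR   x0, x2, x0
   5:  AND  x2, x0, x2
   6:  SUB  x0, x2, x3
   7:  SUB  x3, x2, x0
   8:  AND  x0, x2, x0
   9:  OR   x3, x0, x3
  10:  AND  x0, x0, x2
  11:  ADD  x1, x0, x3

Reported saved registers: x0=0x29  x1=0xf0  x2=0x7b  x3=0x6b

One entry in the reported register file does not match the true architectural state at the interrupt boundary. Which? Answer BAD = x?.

after  0: x0=0x72 x1=0x29 x2=0x7b x3=0x31  N=0 Z=0
after  1: x0=0xa2 x1=0x29 x2=0x7b x3=0x31  N=0 Z=0
after  2: x0=0xa2 x1=0x29 x2=0x7b x3=0x52  N=0 Z=0
after  3: x0=0xa2 x1=0xf0 x2=0x7b x3=0x52  N=1 Z=0
after  4: x0=0xfb x1=0xf0 x2=0x7b x3=0x52  N=1 Z=0
after  5: x0=0xfb x1=0xf0 x2=0x7b x3=0x52  N=0 Z=0
after  6: x0=0x29 x1=0xf0 x2=0x7b x3=0x52  N=0 Z=0
after  7: x0=0x29 x1=0xf0 x2=0x7b x3=0x52  N=0 Z=0
after  8: x0=0x29 x1=0xf0 x2=0x7b x3=0x52  N=0 Z=0
after  9: x0=0x29 x1=0xf0 x2=0x7b x3=0x7b  N=0 Z=0
-- IRQ taken; context saved, return-PC = 10 --
mismatch: x3: reported 0x6b vs actual 0x7b

BAD = x3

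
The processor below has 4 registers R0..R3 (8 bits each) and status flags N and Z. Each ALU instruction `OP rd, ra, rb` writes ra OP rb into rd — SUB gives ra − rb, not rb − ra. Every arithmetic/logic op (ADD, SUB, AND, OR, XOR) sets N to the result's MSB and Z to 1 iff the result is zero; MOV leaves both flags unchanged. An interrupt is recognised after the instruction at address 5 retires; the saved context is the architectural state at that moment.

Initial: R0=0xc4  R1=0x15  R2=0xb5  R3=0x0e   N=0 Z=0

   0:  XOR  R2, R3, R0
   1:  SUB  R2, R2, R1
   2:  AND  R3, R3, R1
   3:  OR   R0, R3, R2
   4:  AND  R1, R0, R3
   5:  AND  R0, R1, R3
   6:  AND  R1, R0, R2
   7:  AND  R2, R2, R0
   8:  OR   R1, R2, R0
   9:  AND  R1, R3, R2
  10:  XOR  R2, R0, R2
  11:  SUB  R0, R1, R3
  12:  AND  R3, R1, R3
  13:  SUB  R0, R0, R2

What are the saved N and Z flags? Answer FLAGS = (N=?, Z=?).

after  0: R0=0xc4 R1=0x15 R2=0xca R3=0x0e  N=1 Z=0
after  1: R0=0xc4 R1=0x15 R2=0xb5 R3=0x0e  N=1 Z=0
after  2: R0=0xc4 R1=0x15 R2=0xb5 R3=0x04  N=0 Z=0
after  3: R0=0xb5 R1=0x15 R2=0xb5 R3=0x04  N=1 Z=0
after  4: R0=0xb5 R1=0x04 R2=0xb5 R3=0x04  N=0 Z=0
after  5: R0=0x04 R1=0x04 R2=0xb5 R3=0x04  N=0 Z=0
-- IRQ taken; context saved, return-PC = 6 --

FLAGS = (N=0, Z=0)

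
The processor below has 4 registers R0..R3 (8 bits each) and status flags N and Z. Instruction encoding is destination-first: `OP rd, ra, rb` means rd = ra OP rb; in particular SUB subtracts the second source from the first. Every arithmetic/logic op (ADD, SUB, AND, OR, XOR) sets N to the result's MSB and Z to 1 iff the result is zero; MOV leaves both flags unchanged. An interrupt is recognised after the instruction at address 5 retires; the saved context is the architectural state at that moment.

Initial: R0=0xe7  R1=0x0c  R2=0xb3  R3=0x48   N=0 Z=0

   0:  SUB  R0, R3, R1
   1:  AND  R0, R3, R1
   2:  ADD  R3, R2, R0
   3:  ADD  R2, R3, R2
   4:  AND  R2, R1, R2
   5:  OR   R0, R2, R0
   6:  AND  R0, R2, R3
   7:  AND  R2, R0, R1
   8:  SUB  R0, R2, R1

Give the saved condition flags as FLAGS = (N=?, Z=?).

FLAGS = (N=0, Z=0)

after  0: R0=0x3c R1=0x0c R2=0xb3 R3=0x48  N=0 Z=0
after  1: R0=0x08 R1=0x0c R2=0xb3 R3=0x48  N=0 Z=0
after  2: R0=0x08 R1=0x0c R2=0xb3 R3=0xbb  N=1 Z=0
after  3: R0=0x08 R1=0x0c R2=0x6e R3=0xbb  N=0 Z=0
after  4: R0=0x08 R1=0x0c R2=0x0c R3=0xbb  N=0 Z=0
after  5: R0=0x0c R1=0x0c R2=0x0c R3=0xbb  N=0 Z=0
-- IRQ taken; context saved, return-PC = 6 --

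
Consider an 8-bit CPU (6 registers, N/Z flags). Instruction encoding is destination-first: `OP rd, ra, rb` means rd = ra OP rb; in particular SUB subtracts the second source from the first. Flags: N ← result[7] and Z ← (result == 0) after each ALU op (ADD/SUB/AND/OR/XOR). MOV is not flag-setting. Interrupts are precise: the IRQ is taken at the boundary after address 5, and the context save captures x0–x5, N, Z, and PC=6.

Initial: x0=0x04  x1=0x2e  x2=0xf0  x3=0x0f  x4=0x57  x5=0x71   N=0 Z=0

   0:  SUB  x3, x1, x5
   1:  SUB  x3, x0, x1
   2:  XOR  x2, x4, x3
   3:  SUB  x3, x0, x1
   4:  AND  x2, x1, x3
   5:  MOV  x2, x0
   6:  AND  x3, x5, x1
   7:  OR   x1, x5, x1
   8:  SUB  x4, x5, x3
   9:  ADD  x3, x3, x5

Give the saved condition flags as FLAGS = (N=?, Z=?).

after  0: x0=0x04 x1=0x2e x2=0xf0 x3=0xbd x4=0x57 x5=0x71  N=1 Z=0
after  1: x0=0x04 x1=0x2e x2=0xf0 x3=0xd6 x4=0x57 x5=0x71  N=1 Z=0
after  2: x0=0x04 x1=0x2e x2=0x81 x3=0xd6 x4=0x57 x5=0x71  N=1 Z=0
after  3: x0=0x04 x1=0x2e x2=0x81 x3=0xd6 x4=0x57 x5=0x71  N=1 Z=0
after  4: x0=0x04 x1=0x2e x2=0x06 x3=0xd6 x4=0x57 x5=0x71  N=0 Z=0
after  5: x0=0x04 x1=0x2e x2=0x04 x3=0xd6 x4=0x57 x5=0x71  N=0 Z=0
-- IRQ taken; context saved, return-PC = 6 --

FLAGS = (N=0, Z=0)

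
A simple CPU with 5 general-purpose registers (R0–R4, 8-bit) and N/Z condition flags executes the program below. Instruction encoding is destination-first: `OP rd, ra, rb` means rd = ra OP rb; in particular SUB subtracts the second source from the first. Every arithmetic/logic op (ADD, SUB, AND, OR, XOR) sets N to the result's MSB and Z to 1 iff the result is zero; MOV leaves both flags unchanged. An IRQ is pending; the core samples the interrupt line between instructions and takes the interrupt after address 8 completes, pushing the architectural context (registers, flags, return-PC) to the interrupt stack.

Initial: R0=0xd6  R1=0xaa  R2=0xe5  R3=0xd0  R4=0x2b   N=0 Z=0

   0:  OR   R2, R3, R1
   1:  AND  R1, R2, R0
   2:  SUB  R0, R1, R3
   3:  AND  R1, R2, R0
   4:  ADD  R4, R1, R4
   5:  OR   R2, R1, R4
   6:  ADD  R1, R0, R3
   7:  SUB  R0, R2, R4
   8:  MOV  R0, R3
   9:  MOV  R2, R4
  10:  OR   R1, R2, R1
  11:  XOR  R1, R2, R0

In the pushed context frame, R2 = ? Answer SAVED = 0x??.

SAVED = 0x2f

after  0: R0=0xd6 R1=0xaa R2=0xfa R3=0xd0 R4=0x2b  N=1 Z=0
after  1: R0=0xd6 R1=0xd2 R2=0xfa R3=0xd0 R4=0x2b  N=1 Z=0
after  2: R0=0x02 R1=0xd2 R2=0xfa R3=0xd0 R4=0x2b  N=0 Z=0
after  3: R0=0x02 R1=0x02 R2=0xfa R3=0xd0 R4=0x2b  N=0 Z=0
after  4: R0=0x02 R1=0x02 R2=0xfa R3=0xd0 R4=0x2d  N=0 Z=0
after  5: R0=0x02 R1=0x02 R2=0x2f R3=0xd0 R4=0x2d  N=0 Z=0
after  6: R0=0x02 R1=0xd2 R2=0x2f R3=0xd0 R4=0x2d  N=1 Z=0
after  7: R0=0x02 R1=0xd2 R2=0x2f R3=0xd0 R4=0x2d  N=0 Z=0
after  8: R0=0xd0 R1=0xd2 R2=0x2f R3=0xd0 R4=0x2d  N=0 Z=0
-- IRQ taken; context saved, return-PC = 9 --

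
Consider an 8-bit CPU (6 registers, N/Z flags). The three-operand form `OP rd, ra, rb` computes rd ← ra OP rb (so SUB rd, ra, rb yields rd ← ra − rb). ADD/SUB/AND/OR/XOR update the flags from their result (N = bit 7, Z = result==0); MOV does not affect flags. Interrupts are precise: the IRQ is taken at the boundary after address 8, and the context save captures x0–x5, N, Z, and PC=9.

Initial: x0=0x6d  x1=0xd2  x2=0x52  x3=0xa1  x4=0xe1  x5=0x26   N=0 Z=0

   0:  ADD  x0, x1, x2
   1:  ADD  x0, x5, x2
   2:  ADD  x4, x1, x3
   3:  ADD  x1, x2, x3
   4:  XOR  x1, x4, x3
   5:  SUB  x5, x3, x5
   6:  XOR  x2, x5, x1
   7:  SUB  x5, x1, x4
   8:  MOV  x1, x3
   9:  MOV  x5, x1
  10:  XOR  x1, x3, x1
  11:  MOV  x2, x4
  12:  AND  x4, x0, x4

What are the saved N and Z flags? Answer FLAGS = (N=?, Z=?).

FLAGS = (N=0, Z=0)

after  0: x0=0x24 x1=0xd2 x2=0x52 x3=0xa1 x4=0xe1 x5=0x26  N=0 Z=0
after  1: x0=0x78 x1=0xd2 x2=0x52 x3=0xa1 x4=0xe1 x5=0x26  N=0 Z=0
after  2: x0=0x78 x1=0xd2 x2=0x52 x3=0xa1 x4=0x73 x5=0x26  N=0 Z=0
after  3: x0=0x78 x1=0xf3 x2=0x52 x3=0xa1 x4=0x73 x5=0x26  N=1 Z=0
after  4: x0=0x78 x1=0xd2 x2=0x52 x3=0xa1 x4=0x73 x5=0x26  N=1 Z=0
after  5: x0=0x78 x1=0xd2 x2=0x52 x3=0xa1 x4=0x73 x5=0x7b  N=0 Z=0
after  6: x0=0x78 x1=0xd2 x2=0xa9 x3=0xa1 x4=0x73 x5=0x7b  N=1 Z=0
after  7: x0=0x78 x1=0xd2 x2=0xa9 x3=0xa1 x4=0x73 x5=0x5f  N=0 Z=0
after  8: x0=0x78 x1=0xa1 x2=0xa9 x3=0xa1 x4=0x73 x5=0x5f  N=0 Z=0
-- IRQ taken; context saved, return-PC = 9 --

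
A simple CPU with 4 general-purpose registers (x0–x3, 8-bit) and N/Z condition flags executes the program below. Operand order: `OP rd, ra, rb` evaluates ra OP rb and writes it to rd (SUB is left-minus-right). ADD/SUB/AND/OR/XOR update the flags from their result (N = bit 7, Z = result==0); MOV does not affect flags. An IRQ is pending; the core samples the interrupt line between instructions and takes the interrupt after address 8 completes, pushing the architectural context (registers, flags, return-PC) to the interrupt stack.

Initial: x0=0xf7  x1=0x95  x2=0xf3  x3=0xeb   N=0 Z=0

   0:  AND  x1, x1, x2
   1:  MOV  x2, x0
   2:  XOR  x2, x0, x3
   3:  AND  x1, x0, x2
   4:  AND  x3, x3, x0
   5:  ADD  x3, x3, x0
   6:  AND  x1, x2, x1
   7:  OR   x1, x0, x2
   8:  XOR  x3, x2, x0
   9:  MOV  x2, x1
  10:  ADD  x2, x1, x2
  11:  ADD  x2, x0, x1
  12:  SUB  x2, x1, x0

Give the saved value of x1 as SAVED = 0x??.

SAVED = 0xff

after  0: x0=0xf7 x1=0x91 x2=0xf3 x3=0xeb  N=1 Z=0
after  1: x0=0xf7 x1=0x91 x2=0xf7 x3=0xeb  N=1 Z=0
after  2: x0=0xf7 x1=0x91 x2=0x1c x3=0xeb  N=0 Z=0
after  3: x0=0xf7 x1=0x14 x2=0x1c x3=0xeb  N=0 Z=0
after  4: x0=0xf7 x1=0x14 x2=0x1c x3=0xe3  N=1 Z=0
after  5: x0=0xf7 x1=0x14 x2=0x1c x3=0xda  N=1 Z=0
after  6: x0=0xf7 x1=0x14 x2=0x1c x3=0xda  N=0 Z=0
after  7: x0=0xf7 x1=0xff x2=0x1c x3=0xda  N=1 Z=0
after  8: x0=0xf7 x1=0xff x2=0x1c x3=0xeb  N=1 Z=0
-- IRQ taken; context saved, return-PC = 9 --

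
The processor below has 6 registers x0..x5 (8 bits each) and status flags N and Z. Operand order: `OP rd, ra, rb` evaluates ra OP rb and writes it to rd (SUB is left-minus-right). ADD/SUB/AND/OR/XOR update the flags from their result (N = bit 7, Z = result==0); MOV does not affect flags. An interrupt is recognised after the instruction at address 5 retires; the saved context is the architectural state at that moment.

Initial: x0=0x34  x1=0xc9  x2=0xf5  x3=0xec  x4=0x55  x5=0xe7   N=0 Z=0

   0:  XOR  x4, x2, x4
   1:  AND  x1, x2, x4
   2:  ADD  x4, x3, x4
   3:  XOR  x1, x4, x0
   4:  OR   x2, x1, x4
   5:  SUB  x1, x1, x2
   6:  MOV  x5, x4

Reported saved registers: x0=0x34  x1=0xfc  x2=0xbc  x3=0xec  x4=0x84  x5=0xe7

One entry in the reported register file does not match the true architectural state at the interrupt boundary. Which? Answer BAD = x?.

BAD = x4

after  0: x0=0x34 x1=0xc9 x2=0xf5 x3=0xec x4=0xa0 x5=0xe7  N=1 Z=0
after  1: x0=0x34 x1=0xa0 x2=0xf5 x3=0xec x4=0xa0 x5=0xe7  N=1 Z=0
after  2: x0=0x34 x1=0xa0 x2=0xf5 x3=0xec x4=0x8c x5=0xe7  N=1 Z=0
after  3: x0=0x34 x1=0xb8 x2=0xf5 x3=0xec x4=0x8c x5=0xe7  N=1 Z=0
after  4: x0=0x34 x1=0xb8 x2=0xbc x3=0xec x4=0x8c x5=0xe7  N=1 Z=0
after  5: x0=0x34 x1=0xfc x2=0xbc x3=0xec x4=0x8c x5=0xe7  N=1 Z=0
-- IRQ taken; context saved, return-PC = 6 --
mismatch: x4: reported 0x84 vs actual 0x8c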